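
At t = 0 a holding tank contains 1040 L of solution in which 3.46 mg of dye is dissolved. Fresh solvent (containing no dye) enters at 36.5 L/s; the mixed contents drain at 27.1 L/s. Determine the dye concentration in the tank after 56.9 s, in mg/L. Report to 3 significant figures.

Total volume: dV/dt = Q_in − Q_out = 9.4000 L/s, so V(t) = 1040 + 9.4000 t and V(56.9) = 1574.9 L.
Species balance (pure solvent in): dm/dt = −Q_out · m/V(t).
Separate: dm/m = −Q_out dt/V(t) ⇒ ln(m/m₀) = −(Q_out/(Q_in−Q_out)) ln(V/V₀).
m = m₀ (V₀/V)^(Q_out/(Q_in−Q_out)) = 3.46 × (1040/1574.9)^(2.8830) = 1.0460 mg.
C = m/V = 1.0460/1574.9 = 0.00066420 mg/L.

0.000664 mg/L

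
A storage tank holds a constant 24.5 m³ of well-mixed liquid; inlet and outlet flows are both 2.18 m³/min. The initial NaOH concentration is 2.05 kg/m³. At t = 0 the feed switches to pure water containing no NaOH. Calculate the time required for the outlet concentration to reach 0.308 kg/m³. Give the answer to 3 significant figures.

21.3 min

Species balance: V dC/dt = Q(C_in − C) ⇒ τ = V/Q = 11.239 min.
C(t) = C_in + (C₀ − C_in) e^(−t/τ). Set C = 0.308 and solve for t:
e^(−t/τ) = (C − C_in)/(C₀ − C_in) = (0.308 − 0)/(2.05 − 0) = 0.15024
t = −τ ln(…) = 11.239 × 1.8955 = 21.303 min.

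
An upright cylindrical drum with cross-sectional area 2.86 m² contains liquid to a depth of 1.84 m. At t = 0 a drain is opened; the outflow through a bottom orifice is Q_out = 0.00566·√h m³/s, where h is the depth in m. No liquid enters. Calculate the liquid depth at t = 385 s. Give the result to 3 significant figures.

0.952 m

Volume balance on the tank: A dh/dt = −0.00566 √h.
Separate and integrate: 2(√h − √h₀) = −(0.00566/A) t.
√h = √1.84 − 0.00566·385/(2·2.86) = 1.3565 − 0.38096 = 0.97550.
h = 0.97550² = 0.95161 m.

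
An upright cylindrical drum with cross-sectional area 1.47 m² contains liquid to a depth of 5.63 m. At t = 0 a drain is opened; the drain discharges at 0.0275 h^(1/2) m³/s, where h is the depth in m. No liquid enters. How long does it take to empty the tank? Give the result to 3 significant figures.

254 s

Volume balance on the tank: A dh/dt = −0.0275 √h.
Separate and integrate: 2(√h − √h₀) = −(0.0275/A) t.
Tank is empty when √h = 0: t_empty = 2A√h₀/0.0275.
t_empty = 2·1.47·√5.63/0.0275 = 2.9400·2.3728/0.0275 = 253.67 s.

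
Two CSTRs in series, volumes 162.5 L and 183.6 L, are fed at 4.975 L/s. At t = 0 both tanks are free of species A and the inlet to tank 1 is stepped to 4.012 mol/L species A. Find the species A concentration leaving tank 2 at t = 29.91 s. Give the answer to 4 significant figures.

Time constants: τᵢ = Vᵢ/Q for each well-mixed tank.
τ₁ = 162.5/4.975 = 32.6633 s; τ₂ = 183.6/4.975 = 36.9045 s.
Tank 1: C₁ = C_in(1 − e^(−t/τ₁)). Tank 2 (τ₁ ≠ τ₂): C₂ = C_in[1 − (τ₁ e^(−t/τ₁) − τ₂ e^(−t/τ₂))/(τ₁ − τ₂)].
At t = 29.91: e^(−t/τ₁) = 0.400234, e^(−t/τ₂) = 0.444649.
C₂ = 4.012·[1 − (32.6633·0.400234 − 36.9045·0.444649)/(-4.24121)] = 4.012·0.213290 = 0.855721 mol/L.

0.8557 mol/L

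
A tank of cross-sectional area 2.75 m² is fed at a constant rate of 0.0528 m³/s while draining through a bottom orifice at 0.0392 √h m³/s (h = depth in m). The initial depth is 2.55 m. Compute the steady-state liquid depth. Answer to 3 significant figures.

A dh/dt = Q_in − 0.0392 √h. Steady state requires inflow = outflow:
Q_in = 0.0392 √h_ss ⇒ √h_ss = 0.0528/0.0392 = 1.3469.
h_ss = 1.3469² = 1.8142 m. (Since h₀ = 2.55 m > h_ss, the level will fall toward this value.)

1.81 m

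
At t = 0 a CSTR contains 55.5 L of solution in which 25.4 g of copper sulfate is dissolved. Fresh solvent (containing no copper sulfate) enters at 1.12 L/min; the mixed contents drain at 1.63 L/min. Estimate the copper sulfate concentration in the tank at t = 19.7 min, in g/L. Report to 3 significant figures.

Let m(t) be the amount of copper sulfate. Volume: V(t) = V₀ + (Q_in − Q_out) t = 55.5 − 0.51000 t; V(19.7) = 45.453 L.
Solute balance: dm/dt = 0 − Q_out C = −Q_out m/V(t).
dm/m = −Q_out dt/(V₀ − 0.51000 t); integrating gives ln(m/m₀) = −(Q_out/(Q_in−Q_out)) ln(V/V₀).
m = m₀ (V₀/V)^(Q_out/(Q_in−Q_out)) = 25.4 × (55.5/45.453)^(-3.1961) = 13.416 g.
C = m/V = 13.416/45.453 = 0.29517 g/L.

0.295 g/L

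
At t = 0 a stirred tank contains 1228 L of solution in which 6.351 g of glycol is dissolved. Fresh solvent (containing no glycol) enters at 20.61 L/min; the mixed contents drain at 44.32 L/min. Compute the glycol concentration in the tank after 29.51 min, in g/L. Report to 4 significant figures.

Let m(t) be the amount of glycol. Volume: V(t) = V₀ + (Q_in − Q_out) t = 1228 − 23.7100 t; V(29.51) = 528.318 L.
Solute balance: dm/dt = 0 − Q_out C = −Q_out m/V(t).
dm/m = −Q_out dt/(V₀ − 23.7100 t); integrating gives ln(m/m₀) = −(Q_out/(Q_in−Q_out)) ln(V/V₀).
m = m₀ (V₀/V)^(Q_out/(Q_in−Q_out)) = 6.351 × (1228/528.318)^(-1.86925) = 1.31259 g.
C = m/V = 1.31259/528.318 = 0.00248447 g/L.

0.002484 g/L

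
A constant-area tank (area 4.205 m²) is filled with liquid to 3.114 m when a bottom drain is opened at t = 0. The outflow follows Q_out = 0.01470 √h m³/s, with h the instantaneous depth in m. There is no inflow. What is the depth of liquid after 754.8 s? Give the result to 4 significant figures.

Mass balance (ρ constant): A dh/dt = −0.01470 √h.
Separate and integrate: 2(√h − √h₀) = −(0.01470/A) t.
√h = √3.114 − 0.01470·754.8/(2·4.205) = 1.76465 − 1.31933 = 0.445324.
h = 0.445324² = 0.198313 m.

0.1983 m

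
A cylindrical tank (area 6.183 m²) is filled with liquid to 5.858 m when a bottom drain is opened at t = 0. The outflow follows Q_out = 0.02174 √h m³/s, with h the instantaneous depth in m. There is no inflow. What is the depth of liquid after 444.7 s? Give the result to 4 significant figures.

Mass balance (ρ constant): A dh/dt = −0.02174 √h.
This is separable: 2 d(√h)/dt = −0.02174/A, so √h = √h₀ − (0.02174/(2A)) t.
√h = √5.858 − 0.02174·444.7/(2·6.183) = 2.42033 − 0.781803 = 1.63853.
h = 1.63853² = 2.68477 m.

2.685 m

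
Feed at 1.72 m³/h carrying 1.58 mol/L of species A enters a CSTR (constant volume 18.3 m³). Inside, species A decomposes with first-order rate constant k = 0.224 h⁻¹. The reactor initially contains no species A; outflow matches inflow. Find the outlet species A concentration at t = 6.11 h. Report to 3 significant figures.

V dC/dt = Q(C_in − C) − k V C.
This is linear with rate a = Q/V + k = 0.31799 h⁻¹.
C_ss = Q C_in/(Q + kV) = 0.46701 mol/L; C(t) = C_ss + (C₀ − C_ss) e^(−a t).
C(6.11) = 0.46701 + (-0.46701)·e^(−0.31799·6.11) = 0.46701 + (-0.46701)·0.14329 = 0.40009 mol/L.

0.400 mol/L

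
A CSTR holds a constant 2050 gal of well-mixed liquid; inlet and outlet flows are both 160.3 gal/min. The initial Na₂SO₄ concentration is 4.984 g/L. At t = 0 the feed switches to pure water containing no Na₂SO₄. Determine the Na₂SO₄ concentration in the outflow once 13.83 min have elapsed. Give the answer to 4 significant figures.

1.690 g/L

Mass balance on the solute (V constant): V dC/dt = Q(C_in − C).
So dC/dt = (C_in − C)/τ with τ = V/Q = 2050/160.3 = 12.7885 min.
This is linear first-order; C(t) = C_in + (C₀ − C_in) e^(−t/τ).
C(13.83) = 0 + (4.984 − 0)·e^(−13.83/12.7885) = 0 + (4.98400)·0.339107 = 1.69011 g/L.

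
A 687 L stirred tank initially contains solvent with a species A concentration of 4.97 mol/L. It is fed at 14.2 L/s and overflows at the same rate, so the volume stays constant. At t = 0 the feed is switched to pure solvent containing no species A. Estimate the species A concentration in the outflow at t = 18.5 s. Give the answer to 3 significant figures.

3.39 mol/L

Species balance on the tank: V dC/dt = Q(C_in − C).
Rewrite as dC/dt + C/τ = C_in/τ, τ = V/Q = 48.380 s.
This is linear first-order; C(t) = C_in + (C₀ − C_in) e^(−t/τ).
C(18.5) = 0 + (4.97 − 0)·e^(−18.5/48.380) = 0 + (4.9700)·0.68223 = 3.3907 mol/L.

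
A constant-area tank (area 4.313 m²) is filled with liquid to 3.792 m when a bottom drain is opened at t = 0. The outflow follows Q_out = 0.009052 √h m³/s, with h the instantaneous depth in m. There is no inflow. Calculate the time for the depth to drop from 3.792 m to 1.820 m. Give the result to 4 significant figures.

A dh/dt = −Q_out = −0.009052 √h.
Separate and integrate: 2(√h − √h₀) = −(0.009052/A) t.
t = 2A(√h₀ − √h)/0.009052 = 2·4.313·(√3.792 − √1.820)/0.009052
  = 8.62600 × (1.94731 − 1.34907) / 0.009052 = 570.078 s.

570.1 s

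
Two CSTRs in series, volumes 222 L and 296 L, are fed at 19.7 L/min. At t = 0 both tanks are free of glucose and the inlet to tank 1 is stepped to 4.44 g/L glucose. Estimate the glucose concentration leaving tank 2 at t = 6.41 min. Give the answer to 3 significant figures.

0.389 g/L

Species balance on tank i: dCᵢ/dt = (Cᵢ₋₁ − Cᵢ)/τᵢ with τᵢ = Vᵢ/Q.
τ₁ = 222/19.7 = 11.269 min; τ₂ = 296/19.7 = 15.025 min.
Tank 1: C₁ = C_in(1 − e^(−t/τ₁)). Tank 2 (τ₁ ≠ τ₂): C₂ = C_in[1 − (τ₁ e^(−t/τ₁) − τ₂ e^(−t/τ₂))/(τ₁ − τ₂)].
At t = 6.41: e^(−t/τ₁) = 0.56620, e^(−t/τ₂) = 0.65272.
C₂ = 4.44·[1 − (11.269·0.56620 − 15.025·0.65272)/(-3.7563)] = 4.44·0.087719 = 0.38947 g/L.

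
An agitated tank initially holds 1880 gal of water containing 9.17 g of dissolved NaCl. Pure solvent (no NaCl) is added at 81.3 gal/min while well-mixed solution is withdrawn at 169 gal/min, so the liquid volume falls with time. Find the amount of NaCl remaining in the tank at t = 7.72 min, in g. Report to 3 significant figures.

Total volume: dV/dt = Q_in − Q_out = -87.700 gal/min, so V(t) = 1880 − 87.700 t and V(7.72) = 1203.0 gal.
No NaCl enters, so dm/dt = −Q_out · (m/V).
Separate: dm/m = −Q_out dt/V(t) ⇒ ln(m/m₀) = −(Q_out/(Q_in−Q_out)) ln(V/V₀).
m = m₀ (V₀/V)^(Q_out/(Q_in−Q_out)) = 9.17 × (1880/1203.0)^(-1.9270) = 3.8789 g.

3.88 g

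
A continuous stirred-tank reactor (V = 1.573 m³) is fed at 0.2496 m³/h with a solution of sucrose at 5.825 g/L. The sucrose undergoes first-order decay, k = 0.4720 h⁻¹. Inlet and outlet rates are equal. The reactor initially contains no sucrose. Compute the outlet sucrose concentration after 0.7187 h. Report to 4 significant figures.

V dC/dt = Q(C_in − C) − k V C.
dC/dt = (Q/V) C_in − (Q/V + k) C; effective rate a = Q/V + k = 0.158678 + 0.4720 = 0.630678 h⁻¹.
C_ss = Q C_in/(Q + kV) = 1.46556 g/L; C(t) = C_ss + (C₀ − C_ss) e^(−a t).
C(0.7187) = 1.46556 + (-1.46556)·e^(−0.630678·0.7187) = 1.46556 + (-1.46556)·0.635548 = 0.534128 g/L.

0.5341 g/L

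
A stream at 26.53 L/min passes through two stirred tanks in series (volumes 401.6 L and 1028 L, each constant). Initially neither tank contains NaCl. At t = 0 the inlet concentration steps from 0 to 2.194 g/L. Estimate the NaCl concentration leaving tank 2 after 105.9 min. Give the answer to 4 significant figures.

1.961 g/L

Species balance on tank i: dCᵢ/dt = (Cᵢ₋₁ − Cᵢ)/τᵢ with τᵢ = Vᵢ/Q.
τ₁ = 401.6/26.53 = 15.1376 min; τ₂ = 1028/26.53 = 38.7486 min.
Solving the cascade with C₁(0)=C₂(0)=0 gives C₂(t) = C_in[1 − (τ₁ e^(−t/τ₁) − τ₂ e^(−t/τ₂))/(τ₁ − τ₂)].
At t = 105.9: e^(−t/τ₁) = 0.000915689, e^(−t/τ₂) = 0.0650237.
C₂ = 2.194·[1 − (15.1376·0.000915689 − 38.7486·0.0650237)/(-23.6110)] = 2.194·0.893875 = 1.96116 g/L.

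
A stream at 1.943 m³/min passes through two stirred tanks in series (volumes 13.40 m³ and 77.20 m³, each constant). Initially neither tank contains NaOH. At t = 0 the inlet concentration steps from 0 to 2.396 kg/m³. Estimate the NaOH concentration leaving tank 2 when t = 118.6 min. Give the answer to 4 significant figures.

Time constants: τᵢ = Vᵢ/Q for each well-mixed tank.
τ₁ = 13.40/1.943 = 6.89655 min; τ₂ = 77.20/1.943 = 39.7324 min.
Tank 1: C₁ = C_in(1 − e^(−t/τ₁)). Tank 2 (τ₁ ≠ τ₂): C₂ = C_in[1 − (τ₁ e^(−t/τ₁) − τ₂ e^(−t/τ₂))/(τ₁ − τ₂)].
At t = 118.6: e^(−t/τ₁) = 3.39968e-08, e^(−t/τ₂) = 0.0505409.
C₂ = 2.396·[1 − (6.89655·3.39968e-08 − 39.7324·0.0505409)/(-32.8358)] = 2.396·0.938844 = 2.24947 kg/m³.

2.249 kg/m³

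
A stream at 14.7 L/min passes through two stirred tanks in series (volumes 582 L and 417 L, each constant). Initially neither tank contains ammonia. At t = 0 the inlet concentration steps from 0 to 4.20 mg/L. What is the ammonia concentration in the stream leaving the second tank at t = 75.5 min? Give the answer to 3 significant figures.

Each tank obeys Vᵢ dCᵢ/dt = Q(Cᵢ₋₁ − Cᵢ), so τᵢ = Vᵢ/Q.
τ₁ = 582/14.7 = 39.592 min; τ₂ = 417/14.7 = 28.367 min.
Tank 1: C₁ = C_in(1 − e^(−t/τ₁)). Tank 2 (τ₁ ≠ τ₂): C₂ = C_in[1 − (τ₁ e^(−t/τ₁) − τ₂ e^(−t/τ₂))/(τ₁ − τ₂)].
At t = 75.5: e^(−t/τ₁) = 0.14853, e^(−t/τ₂) = 0.069843.
C₂ = 4.20·[1 − (39.592·0.14853 − 28.367·0.069843)/(11.224)] = 4.20·0.65260 = 2.7409 mg/L.

2.74 mg/L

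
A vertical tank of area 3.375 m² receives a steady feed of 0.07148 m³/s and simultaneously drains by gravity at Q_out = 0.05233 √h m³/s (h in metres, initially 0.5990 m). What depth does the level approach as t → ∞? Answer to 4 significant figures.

Level balance: A dh/dt = 0.07148 − 0.05233 √h. Setting dh/dt = 0:
Q_in = 0.05233 √h_ss ⇒ √h_ss = 0.07148/0.05233 = 1.36595.
h_ss = 1.36595² = 1.86581 m. (Since h₀ = 0.5990 m < h_ss, the level will rise toward this value.)

1.866 m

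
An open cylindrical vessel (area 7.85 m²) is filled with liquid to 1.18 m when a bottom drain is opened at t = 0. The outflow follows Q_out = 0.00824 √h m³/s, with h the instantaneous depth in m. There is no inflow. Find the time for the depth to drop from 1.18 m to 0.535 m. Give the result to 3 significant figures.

Accumulation of liquid (constant cross-section A): A dh/dt = −0.00824 √h.
∫ h^(−1/2) dh = −(0.00824/A) ∫ dt, giving 2√h = 2√h₀ − (0.00824/A) t.
t = 2A(√h₀ − √h)/0.00824 = 2·7.85·(√1.18 − √0.535)/0.00824
  = 15.700 × (1.0863 − 0.73144) / 0.00824 = 676.09 s.

676 s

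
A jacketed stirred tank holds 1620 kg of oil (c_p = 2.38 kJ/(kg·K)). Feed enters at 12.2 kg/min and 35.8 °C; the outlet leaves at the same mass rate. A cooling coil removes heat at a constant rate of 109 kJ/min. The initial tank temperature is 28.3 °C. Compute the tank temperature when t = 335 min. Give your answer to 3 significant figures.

M c_p dT/dt = ṁ c_p (T_in − T) − Q̇.
τ = M/ṁ = 132.79 min; T_ss = T_in − Q̇/(ṁ c_p) = 35.8 − 109/(12.2·2.38) = 32.046 °C.
Integrating: T(t) = T_ss + (T₀ − T_ss) e^(−t/τ).
T(335) = 32.046 + (-3.7460)·e^(−335/132.79) = 32.046 + (-3.7460)·0.080231 = 31.745 °C.

31.7 °C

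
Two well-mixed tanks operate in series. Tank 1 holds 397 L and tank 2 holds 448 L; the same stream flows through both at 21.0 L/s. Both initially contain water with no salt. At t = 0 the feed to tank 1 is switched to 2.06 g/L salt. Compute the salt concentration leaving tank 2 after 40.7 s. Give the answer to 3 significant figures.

Time constants: τᵢ = Vᵢ/Q for each well-mixed tank.
τ₁ = 397/21.0 = 18.905 s; τ₂ = 448/21.0 = 21.333 s.
Tank 1: C₁ = C_in(1 − e^(−t/τ₁)). Tank 2 (τ₁ ≠ τ₂): C₂ = C_in[1 − (τ₁ e^(−t/τ₁) − τ₂ e^(−t/τ₂))/(τ₁ − τ₂)].
At t = 40.7: e^(−t/τ₁) = 0.11615, e^(−t/τ₂) = 0.14840.
C₂ = 2.06·[1 − (18.905·0.11615 − 21.333·0.14840)/(-2.4286)] = 2.06·0.60049 = 1.2370 g/L.

1.24 g/L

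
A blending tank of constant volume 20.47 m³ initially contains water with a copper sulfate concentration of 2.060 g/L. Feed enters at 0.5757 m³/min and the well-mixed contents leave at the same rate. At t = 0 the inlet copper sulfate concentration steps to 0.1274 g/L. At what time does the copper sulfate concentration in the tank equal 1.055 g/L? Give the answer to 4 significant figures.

26.10 min

Unsteady species balance (constant V, well mixed): V dC/dt = Q(C_in − C), so τ = V/Q = 35.5567 min.
C(t) = C_in + (C₀ − C_in) e^(−t/τ). Set C = 1.055 and solve for t:
e^(−t/τ) = (C − C_in)/(C₀ − C_in) = (1.055 − 0.1274)/(2.060 − 0.1274) = 0.479975
t = −τ ln(…) = 35.5567 × 0.734021 = 26.0994 min.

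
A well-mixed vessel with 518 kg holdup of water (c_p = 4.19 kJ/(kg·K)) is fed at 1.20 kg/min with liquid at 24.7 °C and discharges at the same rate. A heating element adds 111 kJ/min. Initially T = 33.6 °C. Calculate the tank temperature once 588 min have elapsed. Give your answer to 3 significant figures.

M c_p dT/dt = ṁ c_p (T_in − T) + Q̇.
Rearrange: dT/dt = (T_ss − T)/τ with τ = M/ṁ = 431.67 min and T_ss = T_in + Q̇/(ṁ c_p) = 46.776 °C.
T approaches T_ss exponentially: T(t) = T_ss + (T₀ − T_ss) e^(−t/τ).
T(588) = 46.776 + (-13.176)·e^(−588/431.67) = 46.776 + (-13.176)·0.25611 = 43.402 °C.

43.4 °C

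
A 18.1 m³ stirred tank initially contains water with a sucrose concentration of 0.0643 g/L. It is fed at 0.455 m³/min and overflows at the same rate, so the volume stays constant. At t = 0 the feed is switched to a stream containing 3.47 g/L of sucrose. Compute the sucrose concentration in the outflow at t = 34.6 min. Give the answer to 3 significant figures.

Accumulation = in − out for the solute gives V dC/dt = Q(C_in − C).
So dC/dt = (C_in − C)/τ with τ = V/Q = 18.1/0.455 = 39.780 min.
Integrating: C(t) = C_in + (C₀ − C_in) e^(−t/τ).
C(34.6) = 3.47 + (0.0643 − 3.47)·e^(−34.6/39.780) = 3.47 + (-3.4057)·0.41904 = 2.0429 g/L.

2.04 g/L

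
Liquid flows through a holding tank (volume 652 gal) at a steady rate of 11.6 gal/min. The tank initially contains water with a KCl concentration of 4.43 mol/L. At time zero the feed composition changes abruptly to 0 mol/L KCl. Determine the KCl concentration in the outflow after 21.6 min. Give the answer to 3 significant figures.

Species balance on the tank: V dC/dt = Q(C_in − C).
Rewrite as dC/dt + C/τ = C_in/τ, τ = V/Q = 56.207 min.
Integrating: C(t) = C_in + (C₀ − C_in) e^(−t/τ).
C(21.6) = 0 + (4.43 − 0)·e^(−21.6/56.207) = 0 + (4.4300)·0.68093 = 3.0165 mol/L.

3.02 mol/L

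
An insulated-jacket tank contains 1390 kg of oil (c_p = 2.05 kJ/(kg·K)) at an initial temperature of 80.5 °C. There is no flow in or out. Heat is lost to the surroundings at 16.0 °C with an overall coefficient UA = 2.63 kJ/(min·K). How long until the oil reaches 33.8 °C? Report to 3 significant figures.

1390 min

M c_p dT/dt = −UA(T − T_amb).
τ = M c_p/UA = 1083.5 min; T_ss = T_amb = 16.000 °C.
T(t) = T_ss + (T₀ − T_ss)e^(−t/τ); set T = 33.8:
t = −τ ln[(T − T_ss)/(T₀ − T_ss)] = −1083.5 · ln(0.27597) = 1394.9 min.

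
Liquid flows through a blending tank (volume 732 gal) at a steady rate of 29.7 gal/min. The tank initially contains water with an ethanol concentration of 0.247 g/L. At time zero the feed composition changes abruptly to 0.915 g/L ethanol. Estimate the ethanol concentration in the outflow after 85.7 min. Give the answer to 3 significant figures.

0.894 g/L

Transient balance on the dissolved component: V dC/dt = Q(C_in − C).
Rewrite as dC/dt + C/τ = C_in/τ, τ = V/Q = 24.646 min.
This is linear first-order; C(t) = C_in + (C₀ − C_in) e^(−t/τ).
C(85.7) = 0.915 + (0.247 − 0.915)·e^(−85.7/24.646) = 0.915 + (-0.66800)·0.030895 = 0.89436 g/L.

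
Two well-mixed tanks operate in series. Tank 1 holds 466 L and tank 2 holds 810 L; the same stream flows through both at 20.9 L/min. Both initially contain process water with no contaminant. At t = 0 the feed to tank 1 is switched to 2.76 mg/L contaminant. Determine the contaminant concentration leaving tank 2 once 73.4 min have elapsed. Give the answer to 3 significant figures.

Each tank obeys Vᵢ dCᵢ/dt = Q(Cᵢ₋₁ − Cᵢ), so τᵢ = Vᵢ/Q.
τ₁ = 466/20.9 = 22.297 min; τ₂ = 810/20.9 = 38.756 min.
Tank 1: C₁ = C_in(1 − e^(−t/τ₁)). Tank 2 (τ₁ ≠ τ₂): C₂ = C_in[1 − (τ₁ e^(−t/τ₁) − τ₂ e^(−t/τ₂))/(τ₁ − τ₂)].
At t = 73.4: e^(−t/τ₁) = 0.037180, e^(−t/τ₂) = 0.15048.
C₂ = 2.76·[1 − (22.297·0.037180 − 38.756·0.15048)/(-16.459)] = 2.76·0.69603 = 1.9210 mg/L.

1.92 mg/L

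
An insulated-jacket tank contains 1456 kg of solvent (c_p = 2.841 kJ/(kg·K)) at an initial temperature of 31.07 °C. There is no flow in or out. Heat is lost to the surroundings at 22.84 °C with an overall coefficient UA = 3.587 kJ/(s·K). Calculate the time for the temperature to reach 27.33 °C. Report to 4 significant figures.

Lumped-capacitance energy balance: M c_p dT/dt = UA(T_amb − T).
τ = M c_p/UA = 1153.19 s; T_ss = T_amb = 22.8400 °C.
T(t) = T_ss + (T₀ − T_ss)e^(−t/τ); set T = 27.33:
t = −τ ln[(T − T_ss)/(T₀ − T_ss)] = −1153.19 · ln(0.545565) = 698.757 s.

698.8 s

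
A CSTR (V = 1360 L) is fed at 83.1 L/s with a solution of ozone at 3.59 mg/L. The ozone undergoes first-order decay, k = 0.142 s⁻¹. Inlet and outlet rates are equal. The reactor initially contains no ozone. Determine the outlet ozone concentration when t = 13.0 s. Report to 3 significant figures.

Accumulation = in − out − consumed: V dC/dt = Q C_in − Q C − k V C.
This is linear with rate a = Q/V + k = 0.20310 s⁻¹.
C_ss = Q C_in/(Q + kV) = 1.0800 mg/L; C(t) = C_ss + (C₀ − C_ss) e^(−a t).
C(13.0) = 1.0800 + (-1.0800)·e^(−0.20310·13.0) = 1.0800 + (-1.0800)·0.071337 = 1.0030 mg/L.

1.00 mg/L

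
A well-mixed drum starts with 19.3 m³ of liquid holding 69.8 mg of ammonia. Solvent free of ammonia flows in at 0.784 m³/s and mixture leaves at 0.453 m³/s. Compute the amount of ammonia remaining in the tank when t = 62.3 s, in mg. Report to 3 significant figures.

Let m(t) be the amount of ammonia. Volume: V(t) = V₀ + (Q_in − Q_out) t = 19.3 + 0.33100 t; V(62.3) = 39.921 m³.
Species balance (pure solvent in): dm/dt = −Q_out · m/V(t).
dm/m = −Q_out dt/(V₀ + 0.33100 t); integrating gives ln(m/m₀) = −(Q_out/(Q_in−Q_out)) ln(V/V₀).
m = m₀ (V₀/V)^(Q_out/(Q_in−Q_out)) = 69.8 × (19.3/39.921)^(1.3686) = 25.815 mg.

25.8 mg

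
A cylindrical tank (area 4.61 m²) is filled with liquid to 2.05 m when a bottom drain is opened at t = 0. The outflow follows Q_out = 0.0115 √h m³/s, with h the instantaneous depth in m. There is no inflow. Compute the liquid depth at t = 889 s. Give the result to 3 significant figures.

0.104 m

Mass balance (ρ constant): A dh/dt = −0.0115 √h.
This is separable: 2 d(√h)/dt = −0.0115/A, so √h = √h₀ − (0.0115/(2A)) t.
√h = √2.05 − 0.0115·889/(2·4.61) = 1.4318 − 1.1088 = 0.32294.
h = 0.32294² = 0.10429 m.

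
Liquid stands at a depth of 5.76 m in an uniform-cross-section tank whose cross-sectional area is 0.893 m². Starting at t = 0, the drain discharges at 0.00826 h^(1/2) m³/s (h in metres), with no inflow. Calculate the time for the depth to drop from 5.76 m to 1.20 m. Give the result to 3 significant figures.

282 s

A dh/dt = −Q_out = −0.00826 √h.
Separate and integrate: 2(√h − √h₀) = −(0.00826/A) t.
t = 2A(√h₀ − √h)/0.00826 = 2·0.893·(√5.76 − √1.20)/0.00826
  = 1.7860 × (2.4000 − 1.0954) / 0.00826 = 282.07 s.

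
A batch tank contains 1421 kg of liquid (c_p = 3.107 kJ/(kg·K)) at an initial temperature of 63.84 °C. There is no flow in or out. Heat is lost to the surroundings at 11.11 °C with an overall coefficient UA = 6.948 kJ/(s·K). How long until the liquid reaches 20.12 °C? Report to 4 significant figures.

1123 s

M c_p dT/dt = −UA(T − T_amb).
τ = M c_p/UA = 635.441 s; T_ss = T_amb = 11.1100 °C.
T(t) = T_ss + (T₀ − T_ss)e^(−t/τ); set T = 20.12:
t = −τ ln[(T − T_ss)/(T₀ − T_ss)] = −635.441 · ln(0.170870) = 1122.73 s.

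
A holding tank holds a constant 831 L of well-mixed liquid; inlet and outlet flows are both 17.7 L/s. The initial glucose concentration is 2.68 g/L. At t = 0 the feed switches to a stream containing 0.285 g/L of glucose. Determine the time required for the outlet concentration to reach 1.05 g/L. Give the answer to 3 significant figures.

53.6 s

Species balance: V dC/dt = Q(C_in − C) ⇒ τ = V/Q = 46.949 s.
C(t) = C_in + (C₀ − C_in) e^(−t/τ). Set C = 1.05 and solve for t:
e^(−t/τ) = (C − C_in)/(C₀ − C_in) = (1.05 − 0.285)/(2.68 − 0.285) = 0.31942
t = −τ ln(…) = 46.949 × 1.1413 = 53.581 s.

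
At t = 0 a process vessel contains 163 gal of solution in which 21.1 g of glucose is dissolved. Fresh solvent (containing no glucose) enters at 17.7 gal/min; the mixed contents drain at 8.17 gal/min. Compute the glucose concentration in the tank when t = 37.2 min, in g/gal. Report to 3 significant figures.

0.0151 g/gal

Total volume: dV/dt = Q_in − Q_out = 9.5300 gal/min, so V(t) = 163 + 9.5300 t and V(37.2) = 517.52 gal.
No glucose enters, so dm/dt = −Q_out · (m/V).
dm/m = −Q_out dt/(V₀ + 9.5300 t); integrating gives ln(m/m₀) = −(Q_out/(Q_in−Q_out)) ln(V/V₀).
m = m₀ (V₀/V)^(Q_out/(Q_in−Q_out)) = 21.1 × (163/517.52)^(0.85729) = 7.8370 g.
C = m/V = 7.8370/517.52 = 0.015143 g/gal.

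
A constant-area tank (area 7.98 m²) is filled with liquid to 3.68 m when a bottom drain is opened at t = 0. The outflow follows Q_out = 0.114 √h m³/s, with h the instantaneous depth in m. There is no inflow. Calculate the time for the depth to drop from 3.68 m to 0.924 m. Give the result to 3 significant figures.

A dh/dt = −Q_out = −0.114 √h.
This is separable: 2 d(√h)/dt = −0.114/A, so √h = √h₀ − (0.114/(2A)) t.
t = 2A(√h₀ − √h)/0.114 = 2·7.98·(√3.68 − √0.924)/0.114
  = 15.960 × (1.9183 − 0.96125) / 0.114 = 133.99 s.

134 s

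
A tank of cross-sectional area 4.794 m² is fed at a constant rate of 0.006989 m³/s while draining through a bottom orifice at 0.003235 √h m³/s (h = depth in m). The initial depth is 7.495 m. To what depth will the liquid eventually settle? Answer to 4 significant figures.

A dh/dt = Q_in − 0.003235 √h. Steady state requires inflow = outflow:
Q_in = 0.003235 √h_ss ⇒ √h_ss = 0.006989/0.003235 = 2.16043.
h_ss = 2.16043² = 4.66747 m. (Since h₀ = 7.495 m > h_ss, the level will fall toward this value.)

4.667 m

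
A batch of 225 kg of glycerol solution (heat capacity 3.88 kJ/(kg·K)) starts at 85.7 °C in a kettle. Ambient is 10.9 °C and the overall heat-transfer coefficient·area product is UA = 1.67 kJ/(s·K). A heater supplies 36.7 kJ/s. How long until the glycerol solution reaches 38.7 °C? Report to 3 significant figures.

Lumped-capacitance energy balance: M c_p dT/dt = UA(T_amb − T) + Q̇.
τ = M c_p/UA = 522.75 s; T_ss = T_amb + Q̇/UA = 10.9 + 36.7/1.67 = 32.876 °C.
T(t) = T_ss + (T₀ − T_ss)e^(−t/τ); set T = 38.7:
t = −τ ln[(T − T_ss)/(T₀ − T_ss)] = −522.75 · ln(0.11025) = 1152.7 s.

1150 s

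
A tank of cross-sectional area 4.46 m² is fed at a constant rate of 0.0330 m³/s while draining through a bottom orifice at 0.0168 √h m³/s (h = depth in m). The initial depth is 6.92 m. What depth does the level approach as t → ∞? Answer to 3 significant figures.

3.86 m

A dh/dt = Q_in − 0.0168 √h. Steady state requires inflow = outflow:
Q_in = 0.0168 √h_ss ⇒ √h_ss = 0.0330/0.0168 = 1.9643.
h_ss = 1.9643² = 3.8584 m. (Since h₀ = 6.92 m > h_ss, the level will fall toward this value.)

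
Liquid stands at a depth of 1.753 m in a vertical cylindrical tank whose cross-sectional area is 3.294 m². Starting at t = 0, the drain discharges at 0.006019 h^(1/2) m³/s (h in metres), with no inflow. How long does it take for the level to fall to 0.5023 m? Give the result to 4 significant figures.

A dh/dt = −Q_out = −0.006019 √h.
This is separable: 2 d(√h)/dt = −0.006019/A, so √h = √h₀ − (0.006019/(2A)) t.
t = 2A(√h₀ − √h)/0.006019 = 2·3.294·(√1.753 − √0.5023)/0.006019
  = 6.58800 × (1.32401 − 0.708731) / 0.006019 = 673.442 s.

673.4 s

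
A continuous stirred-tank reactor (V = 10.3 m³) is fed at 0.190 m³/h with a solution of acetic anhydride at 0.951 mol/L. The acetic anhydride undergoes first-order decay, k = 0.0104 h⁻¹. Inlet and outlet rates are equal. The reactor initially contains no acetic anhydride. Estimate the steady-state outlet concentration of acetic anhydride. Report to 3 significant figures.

V dC/dt = Q(C_in − C) − k V C.
At steady state: 0 = Q C_in − (Q + kV) C_ss, so C_ss = Q C_in/(Q + kV).
C_ss = 0.190·0.951/(0.190 + 0.0104·10.3) = 0.18069/0.29712 = 0.60814 mol/L.

0.608 mol/L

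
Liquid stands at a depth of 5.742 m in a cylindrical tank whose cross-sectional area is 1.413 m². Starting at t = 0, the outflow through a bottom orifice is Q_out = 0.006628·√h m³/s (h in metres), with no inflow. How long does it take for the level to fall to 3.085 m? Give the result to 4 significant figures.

272.8 s

Mass balance (ρ constant): A dh/dt = −0.006628 √h.
∫ h^(−1/2) dh = −(0.006628/A) ∫ dt, giving 2√h = 2√h₀ − (0.006628/A) t.
t = 2A(√h₀ − √h)/0.006628 = 2·1.413·(√5.742 − √3.085)/0.006628
  = 2.82600 × (2.39625 − 1.75642) / 0.006628 = 272.806 s.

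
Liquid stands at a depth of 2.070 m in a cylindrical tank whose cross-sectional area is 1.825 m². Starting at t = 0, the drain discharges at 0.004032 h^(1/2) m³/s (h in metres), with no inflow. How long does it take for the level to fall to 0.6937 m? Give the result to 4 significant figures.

548.5 s

Volume balance on the tank: A dh/dt = −0.004032 √h.
∫ h^(−1/2) dh = −(0.004032/A) ∫ dt, giving 2√h = 2√h₀ − (0.004032/A) t.
t = 2A(√h₀ − √h)/0.004032 = 2·1.825·(√2.070 − √0.6937)/0.004032
  = 3.65000 × (1.43875 − 0.832887) / 0.004032 = 548.462 s.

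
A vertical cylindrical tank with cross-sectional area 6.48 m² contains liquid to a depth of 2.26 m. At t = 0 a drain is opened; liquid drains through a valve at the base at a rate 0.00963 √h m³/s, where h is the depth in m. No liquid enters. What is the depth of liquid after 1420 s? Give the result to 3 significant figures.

0.201 m

Unsteady balance on liquid volume: A dh/dt = −0.00963 √h.
This is separable: 2 d(√h)/dt = −0.00963/A, so √h = √h₀ − (0.00963/(2A)) t.
√h = √2.26 − 0.00963·1420/(2·6.48) = 1.5033 − 1.0551 = 0.44819.
h = 0.44819² = 0.20087 m.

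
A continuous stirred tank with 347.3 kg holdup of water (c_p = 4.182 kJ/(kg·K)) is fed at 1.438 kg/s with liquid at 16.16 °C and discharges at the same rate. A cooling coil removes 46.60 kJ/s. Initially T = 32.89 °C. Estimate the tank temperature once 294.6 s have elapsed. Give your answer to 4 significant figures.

M c_p dT/dt = ṁ c_p (T_in − T) − Q̇.
τ = M/ṁ = 241.516 s; T_ss = T_in − Q̇/(ṁ c_p) = 16.16 − 46.60/(1.438·4.182) = 8.41105 °C.
This is linear first-order; T(t) = T_ss + (T₀ − T_ss) e^(−t/τ).
T(294.6) = 8.41105 + (24.4790)·e^(−294.6/241.516) = 8.41105 + (24.4790)·0.295291 = 15.6395 °C.

15.64 °C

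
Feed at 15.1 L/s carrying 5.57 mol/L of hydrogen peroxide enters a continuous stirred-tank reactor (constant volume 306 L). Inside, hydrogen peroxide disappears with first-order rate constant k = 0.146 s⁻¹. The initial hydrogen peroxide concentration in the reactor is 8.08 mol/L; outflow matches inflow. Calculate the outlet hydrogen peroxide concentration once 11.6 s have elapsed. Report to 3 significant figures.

V dC/dt = Q(C_in − C) − k V C.
dC/dt = (Q/V) C_in − (Q/V + k) C; effective rate a = Q/V + k = 0.049346 + 0.146 = 0.19535 s⁻¹.
C_ss = Q C_in/(Q + kV) = 1.4070 mol/L; C(t) = C_ss + (C₀ − C_ss) e^(−a t).
C(11.6) = 1.4070 + (6.6730)·e^(−0.19535·11.6) = 1.4070 + (6.6730)·0.10372 = 2.0992 mol/L.

2.10 mol/L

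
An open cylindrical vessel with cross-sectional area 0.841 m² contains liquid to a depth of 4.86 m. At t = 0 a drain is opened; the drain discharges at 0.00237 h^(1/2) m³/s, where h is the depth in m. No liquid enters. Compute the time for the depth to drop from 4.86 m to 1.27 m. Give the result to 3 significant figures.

With no inflow, A dh/dt = −0.00237 √h.
Separate and integrate: 2(√h − √h₀) = −(0.00237/A) t.
t = 2A(√h₀ − √h)/0.00237 = 2·0.841·(√4.86 − √1.27)/0.00237
  = 1.6820 × (2.2045 − 1.1269) / 0.00237 = 764.78 s.

765 s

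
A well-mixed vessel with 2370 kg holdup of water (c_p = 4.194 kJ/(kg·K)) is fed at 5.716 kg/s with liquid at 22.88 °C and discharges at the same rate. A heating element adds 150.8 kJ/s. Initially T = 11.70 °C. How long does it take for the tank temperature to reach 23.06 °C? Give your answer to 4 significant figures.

M c_p dT/dt = ṁ c_p (T_in − T) + Q̇.
τ = M/ṁ = 414.626 s; T_ss = T_in + Q̇/(ṁ c_p) = 29.1704 °C.
T(t) = T_ss + (T₀ − T_ss) e^(−t/τ). Set T = 23.06:
e^(−t/τ) = (23.06 − 29.1704)/(11.70 − 29.1704) = 0.349759
t = −414.626 · ln(0.349759) = 435.569 s.

435.6 s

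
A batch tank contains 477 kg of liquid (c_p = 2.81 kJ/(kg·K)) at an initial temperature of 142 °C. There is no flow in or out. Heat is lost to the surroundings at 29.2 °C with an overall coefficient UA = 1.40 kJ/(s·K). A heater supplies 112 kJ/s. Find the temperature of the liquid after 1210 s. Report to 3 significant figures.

Heat balance on the well-mixed liquid: M c_p dT/dt = −UA(T − T_amb) + Q̇.
dT/dt = (T_ss − T)/τ with T_ss = T_amb + Q̇/UA = 29.2 + 112/1.40 = 109.20 °C, τ = M c_p/UA = 477·2.81/1.40 = 957.41 s.
This is linear first-order; T(t) = T_ss + (T₀ − T_ss) e^(−t/τ).
T(1210) = 109.20 + (32.800)·0.28257 = 118.47 °C.

118 °C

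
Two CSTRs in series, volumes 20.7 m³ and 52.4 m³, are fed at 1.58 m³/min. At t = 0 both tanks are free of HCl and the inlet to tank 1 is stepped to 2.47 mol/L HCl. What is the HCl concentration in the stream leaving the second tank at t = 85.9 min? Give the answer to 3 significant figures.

Time constants: τᵢ = Vᵢ/Q for each well-mixed tank.
τ₁ = 20.7/1.58 = 13.101 min; τ₂ = 52.4/1.58 = 33.165 min.
Solving the cascade with C₁(0)=C₂(0)=0 gives C₂(t) = C_in[1 − (τ₁ e^(−t/τ₁) − τ₂ e^(−t/τ₂))/(τ₁ − τ₂)].
At t = 85.9: e^(−t/τ₁) = 0.0014207, e^(−t/τ₂) = 0.075011.
C₂ = 2.47·[1 − (13.101·0.0014207 − 33.165·0.075011)/(-20.063)] = 2.47·0.87693 = 2.1660 mol/L.

2.17 mol/L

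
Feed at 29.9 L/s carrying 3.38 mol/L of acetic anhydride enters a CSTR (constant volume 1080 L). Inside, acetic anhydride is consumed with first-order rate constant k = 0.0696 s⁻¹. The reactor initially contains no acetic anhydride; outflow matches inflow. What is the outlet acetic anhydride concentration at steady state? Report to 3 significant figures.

V dC/dt = Q(C_in − C) − k V C.
Steady state (dC/dt = 0): C_ss = Q C_in/(Q + kV) = C_in/(1 + kV/Q).
C_ss = 29.9·3.38/(29.9 + 0.0696·1080) = 101.06/105.07 = 0.96187 mol/L.

0.962 mol/L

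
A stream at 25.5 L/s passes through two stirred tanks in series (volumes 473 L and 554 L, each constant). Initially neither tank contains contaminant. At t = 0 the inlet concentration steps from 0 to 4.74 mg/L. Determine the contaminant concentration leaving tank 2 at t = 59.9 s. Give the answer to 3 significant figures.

Each tank obeys Vᵢ dCᵢ/dt = Q(Cᵢ₋₁ − Cᵢ), so τᵢ = Vᵢ/Q.
τ₁ = 473/25.5 = 18.549 s; τ₂ = 554/25.5 = 21.725 s.
Tank 1: C₁ = C_in(1 − e^(−t/τ₁)). Tank 2 (τ₁ ≠ τ₂): C₂ = C_in[1 − (τ₁ e^(−t/τ₁) − τ₂ e^(−t/τ₂))/(τ₁ − τ₂)].
At t = 59.9: e^(−t/τ₁) = 0.039586, e^(−t/τ₂) = 0.063474.
C₂ = 4.74·[1 − (18.549·0.039586 − 21.725·0.063474)/(-3.1765)] = 4.74·0.79703 = 3.7779 mg/L.

3.78 mg/L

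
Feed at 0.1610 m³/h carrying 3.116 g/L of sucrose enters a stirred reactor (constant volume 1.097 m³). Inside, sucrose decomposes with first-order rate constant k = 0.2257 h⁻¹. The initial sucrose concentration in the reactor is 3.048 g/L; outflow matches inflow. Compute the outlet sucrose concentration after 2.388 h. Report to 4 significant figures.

1.976 g/L

V dC/dt = Q(C_in − C) − k V C.
dC/dt = (Q/V) C_in − (Q/V + k) C; effective rate a = Q/V + k = 0.146764 + 0.2257 = 0.372464 h⁻¹.
C_ss = Q C_in/(Q + kV) = 1.22781 g/L; C(t) = C_ss + (C₀ − C_ss) e^(−a t).
C(2.388) = 1.22781 + (1.82019)·e^(−0.372464·2.388) = 1.22781 + (1.82019)·0.410884 = 1.97570 g/L.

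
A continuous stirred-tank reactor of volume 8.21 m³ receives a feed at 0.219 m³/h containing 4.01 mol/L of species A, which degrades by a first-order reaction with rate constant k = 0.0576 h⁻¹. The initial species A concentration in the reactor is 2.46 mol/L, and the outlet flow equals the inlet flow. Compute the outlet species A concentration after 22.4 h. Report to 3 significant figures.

1.45 mol/L

Accumulation = in − out − consumed: V dC/dt = Q C_in − Q C − k V C.
This is linear with rate a = Q/V + k = 0.084275 h⁻¹.
C_ss = Q C_in/(Q + kV) = 1.2693 mol/L; C(t) = C_ss + (C₀ − C_ss) e^(−a t).
C(22.4) = 1.2693 + (1.1907)·e^(−0.084275·22.4) = 1.2693 + (1.1907)·0.15141 = 1.4495 mol/L.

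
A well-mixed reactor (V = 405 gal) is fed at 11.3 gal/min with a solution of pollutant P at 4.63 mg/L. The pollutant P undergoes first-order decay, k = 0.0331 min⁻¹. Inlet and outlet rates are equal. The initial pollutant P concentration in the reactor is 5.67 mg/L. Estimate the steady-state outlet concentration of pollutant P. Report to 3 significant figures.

2.12 mg/L

Accumulation = in − out − consumed: V dC/dt = Q C_in − Q C − k V C.
Steady state (dC/dt = 0): C_ss = Q C_in/(Q + kV) = C_in/(1 + kV/Q).
C_ss = 11.3·4.63/(11.3 + 0.0331·405) = 52.319/24.706 = 2.1177 mg/L.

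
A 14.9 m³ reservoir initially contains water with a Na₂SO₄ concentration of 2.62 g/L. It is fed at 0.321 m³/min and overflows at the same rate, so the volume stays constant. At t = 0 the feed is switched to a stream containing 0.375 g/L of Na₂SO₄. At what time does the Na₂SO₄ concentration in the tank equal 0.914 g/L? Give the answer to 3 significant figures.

Mass balance on the solute (V constant): V dC/dt = Q(C_in − C), so τ = V/Q = 46.417 min.
C(t) = C_in + (C₀ − C_in) e^(−t/τ). Set C = 0.914 and solve for t:
e^(−t/τ) = (C − C_in)/(C₀ − C_in) = (0.914 − 0.375)/(2.62 − 0.375) = 0.24009
t = −τ ln(…) = 46.417 × 1.4267 = 66.226 min.

66.2 min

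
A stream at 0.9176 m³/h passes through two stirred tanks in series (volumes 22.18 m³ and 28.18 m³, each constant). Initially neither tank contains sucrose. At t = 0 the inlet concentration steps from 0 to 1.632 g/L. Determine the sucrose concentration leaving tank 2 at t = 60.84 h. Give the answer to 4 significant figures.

Species balance on tank i: dCᵢ/dt = (Cᵢ₋₁ − Cᵢ)/τᵢ with τᵢ = Vᵢ/Q.
τ₁ = 22.18/0.9176 = 24.1718 h; τ₂ = 28.18/0.9176 = 30.7105 h.
Tank 1: C₁ = C_in(1 − e^(−t/τ₁)). Tank 2 (τ₁ ≠ τ₂): C₂ = C_in[1 − (τ₁ e^(−t/τ₁) − τ₂ e^(−t/τ₂))/(τ₁ − τ₂)].
At t = 60.84: e^(−t/τ₁) = 0.0807024, e^(−t/τ₂) = 0.137920.
C₂ = 1.632·[1 − (24.1718·0.0807024 − 30.7105·0.137920)/(-6.53880)] = 1.632·0.650563 = 1.06172 g/L.

1.062 g/L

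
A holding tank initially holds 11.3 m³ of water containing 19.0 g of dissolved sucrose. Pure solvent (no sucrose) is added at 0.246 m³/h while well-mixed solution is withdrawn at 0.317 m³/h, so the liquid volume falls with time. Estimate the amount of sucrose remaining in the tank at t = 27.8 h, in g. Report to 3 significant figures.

8.06 g

Let m(t) be the amount of sucrose. Volume: V(t) = V₀ + (Q_in − Q_out) t = 11.3 − 0.071000 t; V(27.8) = 9.3262 m³.
No sucrose enters, so dm/dt = −Q_out · (m/V).
Separate: dm/m = −Q_out dt/V(t) ⇒ ln(m/m₀) = −(Q_out/(Q_in−Q_out)) ln(V/V₀).
m = m₀ (V₀/V)^(Q_out/(Q_in−Q_out)) = 19.0 × (11.3/9.3262)^(-4.4648) = 8.0632 g.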